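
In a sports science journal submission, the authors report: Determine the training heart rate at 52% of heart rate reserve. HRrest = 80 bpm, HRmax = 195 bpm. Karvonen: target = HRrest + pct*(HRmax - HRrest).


Target = HRrest + pct*(HRmax - HRrest)
Heart rate reserve = HRmax - HRrest = 195 - 80 = 115 bpm
Fraction = 52% = 0.52
Target = 80 + 0.52 * 115
Target = 80 + 59.8 = 139.8 bpm

139.8 bpm


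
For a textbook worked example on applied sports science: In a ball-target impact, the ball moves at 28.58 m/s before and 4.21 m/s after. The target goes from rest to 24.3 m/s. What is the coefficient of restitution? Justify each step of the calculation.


e = (v2_after - v1_after) / (v1_before - v2_before)
Numerator = 24.3 - 4.21 = 20.09
Denominator = 28.58 - 0 = 28.58
e = 20.09 / 28.58 = 0.7029

0.7029


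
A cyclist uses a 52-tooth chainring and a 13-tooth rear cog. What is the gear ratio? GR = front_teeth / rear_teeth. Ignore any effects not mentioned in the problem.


GR = front_teeth / rear_teeth
GR = 52 / 13
GR = 4

4


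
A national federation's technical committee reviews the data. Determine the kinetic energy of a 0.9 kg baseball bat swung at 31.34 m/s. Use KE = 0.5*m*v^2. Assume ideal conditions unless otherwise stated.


KE = 0.5 * m * v^2
KE = 0.5 * 0.9 * 31.34^2
KE = 0.5 * 0.9 * 982.1956 = 441.988 J

441.988 J


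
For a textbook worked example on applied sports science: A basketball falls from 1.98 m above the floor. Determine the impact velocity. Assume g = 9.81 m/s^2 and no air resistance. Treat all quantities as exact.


v = sqrt(2 * g * h)
v = sqrt(2 * 9.81 * 1.98)
v = sqrt(38.8476) = 6.2328 m/s

6.2328 m/s


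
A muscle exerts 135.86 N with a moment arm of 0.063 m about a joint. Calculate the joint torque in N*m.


tau = F * d
tau = 135.86 * 0.063
tau = 8.5592 N*m

8.5592 N*m


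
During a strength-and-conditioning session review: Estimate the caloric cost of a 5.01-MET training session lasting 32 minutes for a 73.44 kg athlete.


kcal = MET * mass * time_hr
Convert time: 32 min = 0.5333 hr
kcal = 5.01 * 73.44 * 0.5333
kcal = 196.2317 kcal

196.2317 kcal


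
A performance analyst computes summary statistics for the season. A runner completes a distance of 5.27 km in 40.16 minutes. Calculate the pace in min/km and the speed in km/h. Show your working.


Pace = time / distance = 40.16 min / 5.27 km = 7.6205 min/km
Speed = distance / time_in_hours = 5.27 / 0.6693 hr
Speed = 7.8735 km/h

7.6205 min/km, 7.8735 km/h


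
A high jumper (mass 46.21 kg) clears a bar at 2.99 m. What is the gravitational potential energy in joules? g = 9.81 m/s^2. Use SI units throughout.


PE = m * g * h
PE = 46.21 * 9.81 * 2.99
PE = 453.3201 * 2.99 = 1355.4271 J

1355.4271 J


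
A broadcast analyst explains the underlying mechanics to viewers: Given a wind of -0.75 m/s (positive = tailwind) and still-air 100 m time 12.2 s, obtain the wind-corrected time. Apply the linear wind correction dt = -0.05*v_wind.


dt = -0.05 * v_wind = -0.05 * -0.75 = 0.0375 s
t_corrected = t_still + dt = 12.2 + (0.0375)
t_corrected = 12.2375 s

12.2375 s


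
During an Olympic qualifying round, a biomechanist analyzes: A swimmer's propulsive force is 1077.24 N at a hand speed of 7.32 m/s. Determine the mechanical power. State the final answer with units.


P = F * v
P = 1077.24 * 7.32
P = 7885.3968 W

7885.3968 W


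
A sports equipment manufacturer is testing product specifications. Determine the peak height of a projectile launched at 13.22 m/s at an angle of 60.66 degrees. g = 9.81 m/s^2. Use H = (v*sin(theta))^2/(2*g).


H = (v*sin(theta))^2 / (2*g)
vy = v*sin(theta) = 13.22 * sin(60.66 deg) = 11.5242 m/s
H = vy^2 / (2*g) = 132.808 / (2*9.81)
H = 132.808 / 19.62 = 6.769 m

6.769 m


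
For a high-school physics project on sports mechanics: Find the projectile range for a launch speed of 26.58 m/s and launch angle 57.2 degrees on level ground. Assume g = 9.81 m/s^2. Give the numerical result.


R = v^2 * sin(2*theta) / g
Convert angle to radians: theta = 57.2 deg = 0.9983 rad
sin(2*theta) = sin(1.9967) = 0.9107
R = 26.58^2 * 0.9107 / 9.81
R = 706.4964 * 0.9107 / 9.81 = 65.5856 m

65.5856 m


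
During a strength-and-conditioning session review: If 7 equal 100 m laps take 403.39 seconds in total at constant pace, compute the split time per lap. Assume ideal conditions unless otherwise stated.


Split time = total_time / n_laps = 403.39 / 7
Split time = 57.6271 s per lap

57.6271 s


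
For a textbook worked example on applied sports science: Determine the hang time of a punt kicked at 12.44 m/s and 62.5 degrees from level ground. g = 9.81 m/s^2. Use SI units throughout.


T = 2*v*sin(theta)/g
sin(theta) = sin(62.5 deg) = 0.887
T = 2*12.44*0.887 / 9.81
T = 22.0688 / 9.81 = 2.2496 s

2.2496 s


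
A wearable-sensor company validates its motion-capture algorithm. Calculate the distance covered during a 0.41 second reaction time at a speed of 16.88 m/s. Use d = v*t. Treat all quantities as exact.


d = v * t
d = 16.88 * 0.41
d = 6.9208 m

6.9208 m


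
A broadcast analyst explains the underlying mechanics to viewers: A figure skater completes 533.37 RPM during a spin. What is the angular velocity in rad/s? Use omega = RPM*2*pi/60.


omega = RPM * 2 * pi / 60
omega = 533.37 * 2 * 3.14159 / 60
omega = 3351.2625 / 60 = 55.8544 rad/s

55.8544 rad/s


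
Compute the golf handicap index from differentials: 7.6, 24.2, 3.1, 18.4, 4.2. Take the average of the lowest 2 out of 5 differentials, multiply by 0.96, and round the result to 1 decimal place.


All differentials: 7.6, 24.2, 3.1, 18.4, 4.2
Sorted: 3.1, 4.2, 7.6, 18.4, 24.2
Best 2: 3.1, 4.2
Average of best = 7.3 / 2 = 3.65
Raw index = 3.65 * 0.96 = 3.504
Handicap index = round(3.504, 1) = 3.5

3.5


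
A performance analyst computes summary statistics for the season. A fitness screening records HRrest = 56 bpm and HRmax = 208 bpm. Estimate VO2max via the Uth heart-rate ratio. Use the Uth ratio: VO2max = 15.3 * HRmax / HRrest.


VO2max = 15.3 * HRmax / HRrest
VO2max = 15.3 * 208 / 56
VO2max = 3182.4 / 56 = 56.8286 mL/kg/min

56.8286 mL/kg/min


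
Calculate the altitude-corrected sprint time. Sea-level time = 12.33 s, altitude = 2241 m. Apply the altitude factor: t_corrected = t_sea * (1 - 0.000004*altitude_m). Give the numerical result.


Correction factor = 1 - 0.000004 * 2241 = 0.991036
t_corrected = t_sea * factor = 12.33 * 0.991036
t_corrected = 12.2195 s

12.2195 s


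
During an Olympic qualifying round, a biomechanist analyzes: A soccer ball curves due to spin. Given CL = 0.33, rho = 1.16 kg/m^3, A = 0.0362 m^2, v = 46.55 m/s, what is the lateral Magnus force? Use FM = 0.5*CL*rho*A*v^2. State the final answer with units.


FM = 0.5 * CL * rho * A * v^2
FM = 0.5 * 0.33 * 1.16 * 0.0362 * 46.55^2
v^2 = 2166.9025
FM = 0.5 * 0.33 * 1.16 * 0.0362 * 2166.9025 = 15.0138 N

15.0138 N


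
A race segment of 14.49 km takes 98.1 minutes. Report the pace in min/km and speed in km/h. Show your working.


Pace = time / distance = 98.1 min / 14.49 km = 6.7702 min/km
Speed = distance / time_in_hours = 14.49 / 1.635 hr
Speed = 8.8624 km/h

6.7702 min/km, 8.8624 km/h


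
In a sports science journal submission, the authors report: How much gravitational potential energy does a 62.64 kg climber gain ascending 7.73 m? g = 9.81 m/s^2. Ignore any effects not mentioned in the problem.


PE = m * g * h
PE = 62.64 * 9.81 * 7.73
PE = 614.4984 * 7.73 = 4750.0726 J

4750.0726 J


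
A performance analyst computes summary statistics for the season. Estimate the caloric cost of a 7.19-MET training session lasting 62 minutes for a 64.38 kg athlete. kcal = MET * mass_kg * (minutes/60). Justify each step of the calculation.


kcal = MET * mass * time_hr
Convert time: 62 min = 1.0333 hr
kcal = 7.19 * 64.38 * 1.0333
kcal = 478.3219 kcal

478.3219 kcal


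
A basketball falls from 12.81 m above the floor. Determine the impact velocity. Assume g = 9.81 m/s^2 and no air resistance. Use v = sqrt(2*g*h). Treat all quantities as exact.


v = sqrt(2 * g * h)
v = sqrt(2 * 9.81 * 12.81)
v = sqrt(251.3322) = 15.8535 m/s

15.8535 m/s


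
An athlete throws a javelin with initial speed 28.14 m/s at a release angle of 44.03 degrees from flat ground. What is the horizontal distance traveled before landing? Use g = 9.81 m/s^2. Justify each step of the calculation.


R = v^2 * sin(2*theta) / g
Convert angle to radians: theta = 44.03 deg = 0.7685 rad
sin(2*theta) = sin(1.5369) = 0.9994
R = 28.14^2 * 0.9994 / 9.81
R = 791.8596 * 0.9994 / 9.81 = 80.6734 m

80.6734 m


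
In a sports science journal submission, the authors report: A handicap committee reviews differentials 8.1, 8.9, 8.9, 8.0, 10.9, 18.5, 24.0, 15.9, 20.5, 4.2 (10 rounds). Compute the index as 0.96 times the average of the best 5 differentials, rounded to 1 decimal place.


All differentials: 8.1, 8.9, 8.9, 8.0, 10.9, 18.5, 24.0, 15.9, 20.5, 4.2
Sorted: 4.2, 8.0, 8.1, 8.9, 8.9, 10.9, 15.9, 18.5, 20.5, 24.0
Best 5: 4.2, 8.0, 8.1, 8.9, 8.9
Average of best = 38.1 / 5 = 7.62
Raw index = 7.62 * 0.96 = 7.3152
Handicap index = round(7.3152, 1) = 7.3

7.3


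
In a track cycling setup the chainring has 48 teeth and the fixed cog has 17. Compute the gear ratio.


GR = front_teeth / rear_teeth
GR = 48 / 17
GR = 2.8235

2.8235


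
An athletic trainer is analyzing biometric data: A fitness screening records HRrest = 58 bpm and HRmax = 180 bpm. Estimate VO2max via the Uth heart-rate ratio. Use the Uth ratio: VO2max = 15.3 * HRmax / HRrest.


VO2max = 15.3 * HRmax / HRrest
VO2max = 15.3 * 180 / 58
VO2max = 2754 / 58 = 47.4828 mL/kg/min

47.4828 mL/kg/min


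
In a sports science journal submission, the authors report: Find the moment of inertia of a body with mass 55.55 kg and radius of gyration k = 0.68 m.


I = m * k^2
I = 55.55 * 0.68^2
I = 55.55 * 0.4624 = 25.6863 kg*m^2

25.6863 kg*m^2


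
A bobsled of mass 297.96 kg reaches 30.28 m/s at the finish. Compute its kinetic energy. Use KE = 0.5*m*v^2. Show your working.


KE = 0.5 * m * v^2
KE = 0.5 * 297.96 * 30.28^2
KE = 0.5 * 297.96 * 916.8784 = 136596.544 J

136596.544 J


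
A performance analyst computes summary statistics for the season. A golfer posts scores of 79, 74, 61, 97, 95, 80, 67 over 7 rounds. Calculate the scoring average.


Average = sum / n
Sum = 553
Average = 553 / 7 = 79

79


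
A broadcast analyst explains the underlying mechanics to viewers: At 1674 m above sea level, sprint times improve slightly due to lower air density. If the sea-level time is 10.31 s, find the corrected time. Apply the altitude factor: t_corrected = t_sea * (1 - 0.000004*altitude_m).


Correction factor = 1 - 0.000004 * 1674 = 0.993304
t_corrected = t_sea * factor = 10.31 * 0.993304
t_corrected = 10.241 s

10.241 s


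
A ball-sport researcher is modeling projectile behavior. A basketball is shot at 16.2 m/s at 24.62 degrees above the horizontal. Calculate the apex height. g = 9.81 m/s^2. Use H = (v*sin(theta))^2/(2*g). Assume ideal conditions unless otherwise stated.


H = (v*sin(theta))^2 / (2*g)
vy = v*sin(theta) = 16.2 * sin(24.62 deg) = 6.7489 m/s
H = vy^2 / (2*g) = 45.5475 / (2*9.81)
H = 45.5475 / 19.62 = 2.3215 m

2.3215 m


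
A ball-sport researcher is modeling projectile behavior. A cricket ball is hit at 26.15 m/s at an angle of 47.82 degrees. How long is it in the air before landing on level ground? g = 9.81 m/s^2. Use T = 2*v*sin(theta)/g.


T = 2*v*sin(theta)/g
sin(theta) = sin(47.82 deg) = 0.741
T = 2*26.15*0.741 / 9.81
T = 38.7563 / 9.81 = 3.9507 s

3.9507 s


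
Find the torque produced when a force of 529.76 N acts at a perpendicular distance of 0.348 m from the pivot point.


tau = F * d
tau = 529.76 * 0.348
tau = 184.3565 N*m

184.3565 N*m


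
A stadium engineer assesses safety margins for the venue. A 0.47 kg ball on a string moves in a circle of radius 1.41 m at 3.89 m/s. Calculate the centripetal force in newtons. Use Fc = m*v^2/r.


Fc = m * v^2 / r
v^2 = 3.89^2 = 15.1321
Fc = 0.47 * 15.1321 / 1.41
Fc = 7.1121 / 1.41 = 5.044 N

5.044 N


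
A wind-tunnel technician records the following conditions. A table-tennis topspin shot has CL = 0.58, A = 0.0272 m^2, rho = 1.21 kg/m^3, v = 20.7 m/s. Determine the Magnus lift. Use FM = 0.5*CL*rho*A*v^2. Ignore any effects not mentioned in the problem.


FM = 0.5 * CL * rho * A * v^2
FM = 0.5 * 0.58 * 1.21 * 0.0272 * 20.7^2
v^2 = 428.49
FM = 0.5 * 0.58 * 1.21 * 0.0272 * 428.49 = 4.0897 N

4.0897 N


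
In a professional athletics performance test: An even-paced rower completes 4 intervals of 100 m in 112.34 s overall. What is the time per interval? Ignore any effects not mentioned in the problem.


Split time = total_time / n_laps = 112.34 / 4
Split time = 28.085 s per lap

28.085 s


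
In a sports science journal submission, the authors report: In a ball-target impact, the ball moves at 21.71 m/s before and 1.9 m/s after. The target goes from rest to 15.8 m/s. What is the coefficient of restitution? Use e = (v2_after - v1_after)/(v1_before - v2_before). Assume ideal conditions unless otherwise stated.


e = (v2_after - v1_after) / (v1_before - v2_before)
Numerator = 15.8 - 1.9 = 13.9
Denominator = 21.71 - 0 = 21.71
e = 13.9 / 21.71 = 0.6403

0.6403


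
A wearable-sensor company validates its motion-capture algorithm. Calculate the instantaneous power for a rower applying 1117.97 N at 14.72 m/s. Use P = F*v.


P = F * v
P = 1117.97 * 14.72
P = 16456.5184 W

16456.5184 W


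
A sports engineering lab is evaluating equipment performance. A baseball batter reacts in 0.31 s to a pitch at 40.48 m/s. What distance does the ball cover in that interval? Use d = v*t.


d = v * t
d = 40.48 * 0.31
d = 12.5488 m

12.5488 m


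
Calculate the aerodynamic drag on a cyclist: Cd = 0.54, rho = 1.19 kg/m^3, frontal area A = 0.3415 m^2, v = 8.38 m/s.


Fd = 0.5 * Cd * rho * A * v^2
Fd = 0.5 * 0.54 * 1.19 * 0.3415 * 8.38^2
v^2 = 70.2244
Fd = 0.5 * 0.54 * 1.19 * 0.3415 * 70.2244 = 7.7053 N

7.7053 N


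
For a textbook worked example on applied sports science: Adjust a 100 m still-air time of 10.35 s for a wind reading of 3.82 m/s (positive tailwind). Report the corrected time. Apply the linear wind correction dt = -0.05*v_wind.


dt = -0.05 * v_wind = -0.05 * 3.82 = -0.191 s
t_corrected = t_still + dt = 10.35 + (-0.191)
t_corrected = 10.159 s

10.159 s


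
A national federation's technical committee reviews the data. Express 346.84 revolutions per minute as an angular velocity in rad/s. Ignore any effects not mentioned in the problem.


omega = RPM * 2 * pi / 60
omega = 346.84 * 2 * 3.14159 / 60
omega = 2179.26 / 60 = 36.321 rad/s

36.321 rad/s


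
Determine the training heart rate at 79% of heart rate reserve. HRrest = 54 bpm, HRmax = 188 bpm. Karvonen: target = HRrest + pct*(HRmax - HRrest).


Target = HRrest + pct*(HRmax - HRrest)
Heart rate reserve = HRmax - HRrest = 188 - 54 = 134 bpm
Fraction = 79% = 0.79
Target = 54 + 0.79 * 134
Target = 54 + 105.86 = 159.86 bpm

159.86 bpm


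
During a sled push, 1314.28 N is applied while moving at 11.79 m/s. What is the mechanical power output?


P = F * v
P = 1314.28 * 11.79
P = 15495.3612 W

15495.3612 W


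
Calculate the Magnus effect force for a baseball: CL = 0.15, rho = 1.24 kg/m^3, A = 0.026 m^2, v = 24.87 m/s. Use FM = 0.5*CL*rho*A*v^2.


FM = 0.5 * CL * rho * A * v^2
FM = 0.5 * 0.15 * 1.24 * 0.026 * 24.87^2
v^2 = 618.5169
FM = 0.5 * 0.15 * 1.24 * 0.026 * 618.5169 = 1.4956 N

1.4956 N


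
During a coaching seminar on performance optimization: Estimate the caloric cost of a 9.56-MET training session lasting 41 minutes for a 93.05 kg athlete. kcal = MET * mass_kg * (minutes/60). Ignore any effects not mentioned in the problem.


kcal = MET * mass * time_hr
Convert time: 41 min = 0.6833 hr
kcal = 9.56 * 93.05 * 0.6833
kcal = 607.8646 kcal

607.8646 kcal


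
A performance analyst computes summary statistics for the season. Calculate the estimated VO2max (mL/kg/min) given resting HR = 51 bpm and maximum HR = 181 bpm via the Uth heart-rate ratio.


VO2max = 15.3 * HRmax / HRrest
VO2max = 15.3 * 181 / 51
VO2max = 2769.3 / 51 = 54.3 mL/kg/min

54.3 mL/kg/min


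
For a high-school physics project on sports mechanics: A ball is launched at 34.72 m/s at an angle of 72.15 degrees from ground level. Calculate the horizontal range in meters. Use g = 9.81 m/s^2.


R = v^2 * sin(2*theta) / g
Convert angle to radians: theta = 72.15 deg = 1.2593 rad
sin(2*theta) = sin(2.5185) = 0.5835
R = 34.72^2 * 0.5835 / 9.81
R = 1205.4784 * 0.5835 / 9.81 = 71.7071 m

71.7071 m


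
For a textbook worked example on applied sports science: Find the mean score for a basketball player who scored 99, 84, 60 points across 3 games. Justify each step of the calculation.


Average = sum / n
Sum = 243
Average = 243 / 3 = 81

81


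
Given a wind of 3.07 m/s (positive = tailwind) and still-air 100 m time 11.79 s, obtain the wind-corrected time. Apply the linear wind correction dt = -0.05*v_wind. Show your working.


dt = -0.05 * v_wind = -0.05 * 3.07 = -0.1535 s
t_corrected = t_still + dt = 11.79 + (-0.1535)
t_corrected = 11.6365 s

11.6365 s


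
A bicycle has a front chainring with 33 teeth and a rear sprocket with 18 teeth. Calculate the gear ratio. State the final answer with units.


GR = front_teeth / rear_teeth
GR = 33 / 18
GR = 1.8333

1.8333


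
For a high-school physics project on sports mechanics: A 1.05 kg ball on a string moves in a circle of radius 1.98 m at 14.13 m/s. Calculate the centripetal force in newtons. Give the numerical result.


Fc = m * v^2 / r
v^2 = 14.13^2 = 199.6569
Fc = 1.05 * 199.6569 / 1.98
Fc = 209.6397 / 1.98 = 105.8787 N

105.8787 N


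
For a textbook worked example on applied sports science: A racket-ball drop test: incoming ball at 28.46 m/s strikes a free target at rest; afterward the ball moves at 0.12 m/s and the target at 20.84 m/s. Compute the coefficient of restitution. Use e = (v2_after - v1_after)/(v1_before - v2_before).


e = (v2_after - v1_after) / (v1_before - v2_before)
Numerator = 20.84 - 0.12 = 20.72
Denominator = 28.46 - 0 = 28.46
e = 20.72 / 28.46 = 0.728

0.728


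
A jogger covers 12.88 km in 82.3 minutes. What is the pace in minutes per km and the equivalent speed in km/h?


Pace = time / distance = 82.3 min / 12.88 km = 6.3898 min/km
Speed = distance / time_in_hours = 12.88 / 1.3717 hr
Speed = 9.39 km/h

6.3898 min/km, 9.39 km/h


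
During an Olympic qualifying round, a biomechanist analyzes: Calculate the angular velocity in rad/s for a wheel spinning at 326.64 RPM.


omega = RPM * 2 * pi / 60
omega = 326.64 * 2 * 3.14159 / 60
omega = 2052.3396 / 60 = 34.2057 rad/s

34.2057 rad/s


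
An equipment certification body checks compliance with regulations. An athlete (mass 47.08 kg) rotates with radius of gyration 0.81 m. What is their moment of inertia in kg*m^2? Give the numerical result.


I = m * k^2
I = 47.08 * 0.81^2
I = 47.08 * 0.6561 = 30.8892 kg*m^2

30.8892 kg*m^2


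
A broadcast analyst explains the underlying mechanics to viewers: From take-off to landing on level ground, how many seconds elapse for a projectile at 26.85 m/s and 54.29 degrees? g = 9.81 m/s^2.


T = 2*v*sin(theta)/g
sin(theta) = sin(54.29 deg) = 0.812
T = 2*26.85*0.812 / 9.81
T = 43.6034 / 9.81 = 4.4448 s

4.4448 s


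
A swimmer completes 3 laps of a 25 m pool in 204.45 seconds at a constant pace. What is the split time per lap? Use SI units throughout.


Split time = total_time / n_laps = 204.45 / 3
Split time = 68.15 s per lap

68.15 s


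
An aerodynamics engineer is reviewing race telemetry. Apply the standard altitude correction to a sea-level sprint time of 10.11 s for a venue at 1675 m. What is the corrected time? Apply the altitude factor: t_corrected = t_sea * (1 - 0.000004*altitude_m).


Correction factor = 1 - 0.000004 * 1675 = 0.9933
t_corrected = t_sea * factor = 10.11 * 0.9933
t_corrected = 10.0423 s

10.0423 s


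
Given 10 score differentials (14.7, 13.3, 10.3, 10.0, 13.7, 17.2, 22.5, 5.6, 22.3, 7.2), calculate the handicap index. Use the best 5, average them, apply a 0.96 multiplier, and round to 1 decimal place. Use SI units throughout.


All differentials: 14.7, 13.3, 10.3, 10.0, 13.7, 17.2, 22.5, 5.6, 22.3, 7.2
Sorted: 5.6, 7.2, 10.0, 10.3, 13.3, 13.7, 14.7, 17.2, 22.3, 22.5
Best 5: 5.6, 7.2, 10.0, 10.3, 13.3
Average of best = 46.4 / 5 = 9.28
Raw index = 9.28 * 0.96 = 8.9088
Handicap index = round(8.9088, 1) = 8.9

8.9


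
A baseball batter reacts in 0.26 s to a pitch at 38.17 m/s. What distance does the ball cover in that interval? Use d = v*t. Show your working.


d = v * t
d = 38.17 * 0.26
d = 9.9242 m

9.9242 m


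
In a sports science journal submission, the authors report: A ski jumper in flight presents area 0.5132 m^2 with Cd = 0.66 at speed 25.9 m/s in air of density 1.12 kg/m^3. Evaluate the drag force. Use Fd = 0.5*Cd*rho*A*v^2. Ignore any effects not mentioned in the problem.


Fd = 0.5 * Cd * rho * A * v^2
Fd = 0.5 * 0.66 * 1.12 * 0.5132 * 25.9^2
v^2 = 670.81
Fd = 0.5 * 0.66 * 1.12 * 0.5132 * 670.81 = 127.2384 N

127.2384 N


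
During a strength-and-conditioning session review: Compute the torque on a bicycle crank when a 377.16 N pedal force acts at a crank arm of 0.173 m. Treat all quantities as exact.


tau = F * d
tau = 377.16 * 0.173
tau = 65.2487 N*m

65.2487 N*m


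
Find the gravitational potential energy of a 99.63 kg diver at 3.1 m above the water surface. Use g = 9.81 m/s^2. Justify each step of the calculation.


PE = m * g * h
PE = 99.63 * 9.81 * 3.1
PE = 977.3703 * 3.1 = 3029.8479 J

3029.8479 J


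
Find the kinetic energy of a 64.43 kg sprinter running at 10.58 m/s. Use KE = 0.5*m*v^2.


KE = 0.5 * m * v^2
KE = 0.5 * 64.43 * 10.58^2
KE = 0.5 * 64.43 * 111.9364 = 3606.0311 J

3606.0311 J


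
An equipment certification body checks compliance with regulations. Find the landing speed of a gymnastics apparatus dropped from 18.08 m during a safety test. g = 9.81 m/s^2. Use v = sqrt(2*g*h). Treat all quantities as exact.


v = sqrt(2 * g * h)
v = sqrt(2 * 9.81 * 18.08)
v = sqrt(354.7296) = 18.8343 m/s

18.8343 m/s


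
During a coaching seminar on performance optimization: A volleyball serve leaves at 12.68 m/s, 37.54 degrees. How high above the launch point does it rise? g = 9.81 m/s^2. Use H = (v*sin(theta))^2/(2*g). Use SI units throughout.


H = (v*sin(theta))^2 / (2*g)
vy = v*sin(theta) = 12.68 * sin(37.54 deg) = 7.7261 m/s
H = vy^2 / (2*g) = 59.6929 / (2*9.81)
H = 59.6929 / 19.62 = 3.0425 m

3.0425 m


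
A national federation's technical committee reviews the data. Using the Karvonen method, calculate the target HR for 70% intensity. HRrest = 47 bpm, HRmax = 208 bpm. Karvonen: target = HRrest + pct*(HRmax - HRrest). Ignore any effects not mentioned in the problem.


Target = HRrest + pct*(HRmax - HRrest)
Heart rate reserve = HRmax - HRrest = 208 - 47 = 161 bpm
Fraction = 70% = 0.7
Target = 47 + 0.7 * 161
Target = 47 + 112.7 = 159.7 bpm

159.7 bpm


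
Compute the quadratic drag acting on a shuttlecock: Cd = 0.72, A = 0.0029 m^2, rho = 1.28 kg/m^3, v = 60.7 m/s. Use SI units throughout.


Fd = 0.5 * Cd * rho * A * v^2
Fd = 0.5 * 0.72 * 1.28 * 0.0029 * 60.7^2
v^2 = 3684.49
Fd = 0.5 * 0.72 * 1.28 * 0.0029 * 3684.49 = 4.9237 N

4.9237 N


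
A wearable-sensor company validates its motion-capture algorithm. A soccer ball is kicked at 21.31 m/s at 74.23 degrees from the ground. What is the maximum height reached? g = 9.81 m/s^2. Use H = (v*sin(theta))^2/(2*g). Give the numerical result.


H = (v*sin(theta))^2 / (2*g)
vy = v*sin(theta) = 21.31 * sin(74.23 deg) = 20.5079 m/s
H = vy^2 / (2*g) = 420.574 / (2*9.81)
H = 420.574 / 19.62 = 21.436 m

21.436 m


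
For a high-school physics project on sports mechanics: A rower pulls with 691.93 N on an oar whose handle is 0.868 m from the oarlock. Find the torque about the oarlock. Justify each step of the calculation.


tau = F * d
tau = 691.93 * 0.868
tau = 600.5952 N*m

600.5952 N*m


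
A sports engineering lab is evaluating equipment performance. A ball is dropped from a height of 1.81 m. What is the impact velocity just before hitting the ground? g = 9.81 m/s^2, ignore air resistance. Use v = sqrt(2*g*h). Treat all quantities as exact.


v = sqrt(2 * g * h)
v = sqrt(2 * 9.81 * 1.81)
v = sqrt(35.5122) = 5.9592 m/s

5.9592 m/s


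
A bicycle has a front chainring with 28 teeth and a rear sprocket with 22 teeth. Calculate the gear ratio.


GR = front_teeth / rear_teeth
GR = 28 / 22
GR = 1.2727

1.2727


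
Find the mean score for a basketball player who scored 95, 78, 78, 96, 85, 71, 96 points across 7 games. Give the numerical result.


Average = sum / n
Sum = 599
Average = 599 / 7 = 85.5714

85.5714


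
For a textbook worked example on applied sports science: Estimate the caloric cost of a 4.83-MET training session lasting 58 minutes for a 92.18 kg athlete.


kcal = MET * mass * time_hr
Convert time: 58 min = 0.9667 hr
kcal = 4.83 * 92.18 * 0.9667
kcal = 430.3884 kcal

430.3884 kcal


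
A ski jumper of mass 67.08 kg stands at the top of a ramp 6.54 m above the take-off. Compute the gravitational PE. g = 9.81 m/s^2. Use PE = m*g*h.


PE = m * g * h
PE = 67.08 * 9.81 * 6.54
PE = 658.0548 * 6.54 = 4303.6784 J

4303.6784 J


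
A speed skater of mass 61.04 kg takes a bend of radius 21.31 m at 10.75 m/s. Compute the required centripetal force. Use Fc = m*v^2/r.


Fc = m * v^2 / r
v^2 = 10.75^2 = 115.5625
Fc = 61.04 * 115.5625 / 21.31
Fc = 7053.935 / 21.31 = 331.0153 N

331.0153 N


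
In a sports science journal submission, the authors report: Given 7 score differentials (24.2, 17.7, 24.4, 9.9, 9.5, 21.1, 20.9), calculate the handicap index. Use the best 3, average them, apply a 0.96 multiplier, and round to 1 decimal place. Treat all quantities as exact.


All differentials: 24.2, 17.7, 24.4, 9.9, 9.5, 21.1, 20.9
Sorted: 9.5, 9.9, 17.7, 20.9, 21.1, 24.2, 24.4
Best 3: 9.5, 9.9, 17.7
Average of best = 37.1 / 3 = 12.3667
Raw index = 12.3667 * 0.96 = 11.872
Handicap index = round(11.872, 1) = 11.9

11.9


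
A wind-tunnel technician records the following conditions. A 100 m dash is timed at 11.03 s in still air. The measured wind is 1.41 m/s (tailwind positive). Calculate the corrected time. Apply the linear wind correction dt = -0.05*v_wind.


dt = -0.05 * v_wind = -0.05 * 1.41 = -0.0705 s
t_corrected = t_still + dt = 11.03 + (-0.0705)
t_corrected = 10.9595 s

10.9595 s


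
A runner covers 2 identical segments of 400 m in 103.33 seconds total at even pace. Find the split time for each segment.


Split time = total_time / n_laps = 103.33 / 2
Split time = 51.665 s per lap

51.665 s


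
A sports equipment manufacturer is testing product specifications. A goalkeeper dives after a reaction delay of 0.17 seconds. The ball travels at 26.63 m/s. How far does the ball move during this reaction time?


d = v * t
d = 26.63 * 0.17
d = 4.5271 m

4.5271 m


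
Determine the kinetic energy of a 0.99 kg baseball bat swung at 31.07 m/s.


KE = 0.5 * m * v^2
KE = 0.5 * 0.99 * 31.07^2
KE = 0.5 * 0.99 * 965.3449 = 477.8457 J

477.8457 J


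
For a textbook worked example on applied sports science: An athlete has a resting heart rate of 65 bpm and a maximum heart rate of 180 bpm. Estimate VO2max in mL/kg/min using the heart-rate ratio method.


VO2max = 15.3 * HRmax / HRrest
VO2max = 15.3 * 180 / 65
VO2max = 2754 / 65 = 42.3692 mL/kg/min

42.3692 mL/kg/min


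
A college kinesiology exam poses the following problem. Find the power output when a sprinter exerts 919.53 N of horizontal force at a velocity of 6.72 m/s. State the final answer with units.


P = F * v
P = 919.53 * 6.72
P = 6179.2416 W

6179.2416 W


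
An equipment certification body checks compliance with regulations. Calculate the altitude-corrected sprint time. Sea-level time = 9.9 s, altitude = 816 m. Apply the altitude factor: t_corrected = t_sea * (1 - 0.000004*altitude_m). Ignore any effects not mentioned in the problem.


Correction factor = 1 - 0.000004 * 816 = 0.996736
t_corrected = t_sea * factor = 9.9 * 0.996736
t_corrected = 9.8677 s

9.8677 s


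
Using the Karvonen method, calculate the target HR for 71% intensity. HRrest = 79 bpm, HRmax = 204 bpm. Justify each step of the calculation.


Target = HRrest + pct*(HRmax - HRrest)
Heart rate reserve = HRmax - HRrest = 204 - 79 = 125 bpm
Fraction = 71% = 0.71
Target = 79 + 0.71 * 125
Target = 79 + 88.75 = 167.75 bpm

167.75 bpm


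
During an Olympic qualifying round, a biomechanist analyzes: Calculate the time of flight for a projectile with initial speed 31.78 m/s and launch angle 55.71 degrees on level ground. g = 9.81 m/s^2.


T = 2*v*sin(theta)/g
sin(theta) = sin(55.71 deg) = 0.8262
T = 2*31.78*0.8262 / 9.81
T = 52.5131 / 9.81 = 5.353 s

5.353 s


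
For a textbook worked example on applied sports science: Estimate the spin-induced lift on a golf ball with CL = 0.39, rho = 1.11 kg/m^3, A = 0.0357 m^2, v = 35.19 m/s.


FM = 0.5 * CL * rho * A * v^2
FM = 0.5 * 0.39 * 1.11 * 0.0357 * 35.19^2
v^2 = 1238.3361
FM = 0.5 * 0.39 * 1.11 * 0.0357 * 1238.3361 = 9.569 N

9.569 N


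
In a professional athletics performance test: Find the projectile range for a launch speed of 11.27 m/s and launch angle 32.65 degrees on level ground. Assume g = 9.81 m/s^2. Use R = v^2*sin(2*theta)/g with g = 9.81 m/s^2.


R = v^2 * sin(2*theta) / g
Convert angle to radians: theta = 32.65 deg = 0.5699 rad
sin(2*theta) = sin(1.1397) = 0.9085
R = 11.27^2 * 0.9085 / 9.81
R = 127.0129 * 0.9085 / 9.81 = 11.7627 m

11.7627 m


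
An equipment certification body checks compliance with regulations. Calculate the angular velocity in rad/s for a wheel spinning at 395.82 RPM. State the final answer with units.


omega = RPM * 2 * pi / 60
omega = 395.82 * 2 * 3.14159 / 60
omega = 2487.0104 / 60 = 41.4502 rad/s

41.4502 rad/s


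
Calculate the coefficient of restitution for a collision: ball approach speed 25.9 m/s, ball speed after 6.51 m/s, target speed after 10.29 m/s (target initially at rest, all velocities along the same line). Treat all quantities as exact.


e = (v2_after - v1_after) / (v1_before - v2_before)
Numerator = 10.29 - 6.51 = 3.78
Denominator = 25.9 - 0 = 25.9
e = 3.78 / 25.9 = 0.1459

0.1459


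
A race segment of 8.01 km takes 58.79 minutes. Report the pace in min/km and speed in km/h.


Pace = time / distance = 58.79 min / 8.01 km = 7.3396 min/km
Speed = distance / time_in_hours = 8.01 / 0.9798 hr
Speed = 8.1749 km/h

7.3396 min/km, 8.1749 km/h


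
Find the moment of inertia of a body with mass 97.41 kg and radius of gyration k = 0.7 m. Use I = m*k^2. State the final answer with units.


I = m * k^2
I = 97.41 * 0.7^2
I = 97.41 * 0.49 = 47.7309 kg*m^2

47.7309 kg*m^2


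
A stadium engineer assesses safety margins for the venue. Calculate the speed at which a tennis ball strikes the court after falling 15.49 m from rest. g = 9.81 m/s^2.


v = sqrt(2 * g * h)
v = sqrt(2 * 9.81 * 15.49)
v = sqrt(303.9138) = 17.4331 m/s

17.4331 m/s


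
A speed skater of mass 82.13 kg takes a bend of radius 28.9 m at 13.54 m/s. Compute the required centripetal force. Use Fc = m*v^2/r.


Fc = m * v^2 / r
v^2 = 13.54^2 = 183.3316
Fc = 82.13 * 183.3316 / 28.9
Fc = 15057.0243 / 28.9 = 521.0043 N

521.0043 N


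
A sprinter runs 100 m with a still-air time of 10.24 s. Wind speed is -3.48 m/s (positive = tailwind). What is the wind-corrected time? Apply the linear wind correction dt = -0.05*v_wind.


dt = -0.05 * v_wind = -0.05 * -3.48 = 0.174 s
t_corrected = t_still + dt = 10.24 + (0.174)
t_corrected = 10.414 s

10.414 s


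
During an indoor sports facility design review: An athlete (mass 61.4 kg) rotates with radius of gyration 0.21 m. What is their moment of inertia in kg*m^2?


I = m * k^2
I = 61.4 * 0.21^2
I = 61.4 * 0.0441 = 2.7077 kg*m^2

2.7077 kg*m^2


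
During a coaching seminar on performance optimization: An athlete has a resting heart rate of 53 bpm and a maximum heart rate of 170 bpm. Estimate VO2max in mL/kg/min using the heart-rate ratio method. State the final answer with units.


VO2max = 15.3 * HRmax / HRrest
VO2max = 15.3 * 170 / 53
VO2max = 2601 / 53 = 49.0755 mL/kg/min

49.0755 mL/kg/min


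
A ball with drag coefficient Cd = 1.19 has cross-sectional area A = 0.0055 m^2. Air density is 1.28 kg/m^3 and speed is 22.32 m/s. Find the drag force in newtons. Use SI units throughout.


Fd = 0.5 * Cd * rho * A * v^2
Fd = 0.5 * 1.19 * 1.28 * 0.0055 * 22.32^2
v^2 = 498.1824
Fd = 0.5 * 1.19 * 1.28 * 0.0055 * 498.1824 = 2.0868 N

2.0868 N


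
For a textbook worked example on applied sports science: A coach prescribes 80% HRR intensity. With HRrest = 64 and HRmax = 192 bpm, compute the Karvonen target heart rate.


Target = HRrest + pct*(HRmax - HRrest)
Heart rate reserve = HRmax - HRrest = 192 - 64 = 128 bpm
Fraction = 80% = 0.8
Target = 64 + 0.8 * 128
Target = 64 + 102.4 = 166.4 bpm

166.4 bpm


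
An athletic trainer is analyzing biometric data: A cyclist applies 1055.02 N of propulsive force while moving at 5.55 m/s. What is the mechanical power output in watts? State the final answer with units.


P = F * v
P = 1055.02 * 5.55
P = 5855.361 W

5855.361 W


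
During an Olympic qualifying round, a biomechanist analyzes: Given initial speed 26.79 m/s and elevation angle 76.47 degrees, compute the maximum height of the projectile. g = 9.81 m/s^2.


H = (v*sin(theta))^2 / (2*g)
vy = v*sin(theta) = 26.79 * sin(76.47 deg) = 26.0465 m/s
H = vy^2 / (2*g) = 678.4208 / (2*9.81)
H = 678.4208 / 19.62 = 34.578 m

34.578 m


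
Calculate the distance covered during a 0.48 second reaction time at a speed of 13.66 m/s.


d = v * t
d = 13.66 * 0.48
d = 6.5568 m

6.5568 m


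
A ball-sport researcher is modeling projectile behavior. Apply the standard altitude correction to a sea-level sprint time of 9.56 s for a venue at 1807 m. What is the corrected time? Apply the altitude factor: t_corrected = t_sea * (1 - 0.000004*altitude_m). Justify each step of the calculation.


Correction factor = 1 - 0.000004 * 1807 = 0.992772
t_corrected = t_sea * factor = 9.56 * 0.992772
t_corrected = 9.4909 s

9.4909 s


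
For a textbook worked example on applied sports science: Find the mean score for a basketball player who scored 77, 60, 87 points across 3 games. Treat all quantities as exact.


Average = sum / n
Sum = 224
Average = 224 / 3 = 74.6667

74.6667


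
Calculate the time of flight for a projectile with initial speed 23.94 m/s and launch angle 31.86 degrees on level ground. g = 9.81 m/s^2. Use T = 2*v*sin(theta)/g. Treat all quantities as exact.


T = 2*v*sin(theta)/g
sin(theta) = sin(31.86 deg) = 0.5278
T = 2*23.94*0.5278 / 9.81
T = 25.2732 / 9.81 = 2.5763 s

2.5763 s


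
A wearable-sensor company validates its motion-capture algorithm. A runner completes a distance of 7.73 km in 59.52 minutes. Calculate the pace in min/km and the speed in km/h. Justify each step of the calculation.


Pace = time / distance = 59.52 min / 7.73 km = 7.6999 min/km
Speed = distance / time_in_hours = 7.73 / 0.992 hr
Speed = 7.7923 km/h

7.6999 min/km, 7.7923 km/h


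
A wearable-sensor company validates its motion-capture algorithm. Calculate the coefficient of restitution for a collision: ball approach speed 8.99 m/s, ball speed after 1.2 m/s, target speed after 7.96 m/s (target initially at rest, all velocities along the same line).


e = (v2_after - v1_after) / (v1_before - v2_before)
Numerator = 7.96 - 1.2 = 6.76
Denominator = 8.99 - 0 = 8.99
e = 6.76 / 8.99 = 0.7519

0.7519


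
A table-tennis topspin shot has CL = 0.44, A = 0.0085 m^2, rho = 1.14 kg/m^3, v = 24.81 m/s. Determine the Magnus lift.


FM = 0.5 * CL * rho * A * v^2
FM = 0.5 * 0.44 * 1.14 * 0.0085 * 24.81^2
v^2 = 615.5361
FM = 0.5 * 0.44 * 1.14 * 0.0085 * 615.5361 = 1.3122 N

1.3122 N


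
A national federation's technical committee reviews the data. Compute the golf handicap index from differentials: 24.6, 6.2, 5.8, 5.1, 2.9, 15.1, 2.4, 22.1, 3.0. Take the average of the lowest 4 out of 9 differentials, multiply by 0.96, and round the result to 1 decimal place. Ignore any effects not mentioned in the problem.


All differentials: 24.6, 6.2, 5.8, 5.1, 2.9, 15.1, 2.4, 22.1, 3.0
Sorted: 2.4, 2.9, 3.0, 5.1, 5.8, 6.2, 15.1, 22.1, 24.6
Best 4: 2.4, 2.9, 3.0, 5.1
Average of best = 13.4 / 4 = 3.35
Raw index = 3.35 * 0.96 = 3.216
Handicap index = round(3.216, 1) = 3.2

3.2


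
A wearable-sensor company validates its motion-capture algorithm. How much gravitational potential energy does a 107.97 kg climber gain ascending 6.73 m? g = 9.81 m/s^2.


PE = m * g * h
PE = 107.97 * 9.81 * 6.73
PE = 1059.1857 * 6.73 = 7128.3198 J

7128.3198 J


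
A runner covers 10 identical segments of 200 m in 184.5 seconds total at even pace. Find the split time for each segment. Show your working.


Split time = total_time / n_laps = 184.5 / 10
Split time = 18.45 s per lap

18.45 s


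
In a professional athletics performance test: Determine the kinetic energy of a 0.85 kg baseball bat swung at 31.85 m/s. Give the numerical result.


KE = 0.5 * m * v^2
KE = 0.5 * 0.85 * 31.85^2
KE = 0.5 * 0.85 * 1014.4225 = 431.1296 J

431.1296 J


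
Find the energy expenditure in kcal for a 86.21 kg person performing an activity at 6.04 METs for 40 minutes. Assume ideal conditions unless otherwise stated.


kcal = MET * mass * time_hr
Convert time: 40 min = 0.6667 hr
kcal = 6.04 * 86.21 * 0.6667
kcal = 347.1389 kcal

347.1389 kcal


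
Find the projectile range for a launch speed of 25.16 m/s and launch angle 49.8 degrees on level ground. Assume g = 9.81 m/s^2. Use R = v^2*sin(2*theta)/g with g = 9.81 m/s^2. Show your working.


R = v^2 * sin(2*theta) / g
Convert angle to radians: theta = 49.8 deg = 0.8692 rad
sin(2*theta) = sin(1.7383) = 0.986
R = 25.16^2 * 0.986 / 9.81
R = 633.0256 * 0.986 / 9.81 = 63.6249 m

63.6249 m


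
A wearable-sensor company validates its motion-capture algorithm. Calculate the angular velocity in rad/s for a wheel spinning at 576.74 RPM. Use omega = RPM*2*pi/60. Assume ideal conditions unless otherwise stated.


omega = RPM * 2 * pi / 60
omega = 576.74 * 2 * 3.14159 / 60
omega = 3623.7643 / 60 = 60.3961 rad/s

60.3961 rad/s


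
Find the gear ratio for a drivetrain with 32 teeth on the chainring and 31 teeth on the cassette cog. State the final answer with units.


GR = front_teeth / rear_teeth
GR = 32 / 31
GR = 1.0323

1.0323


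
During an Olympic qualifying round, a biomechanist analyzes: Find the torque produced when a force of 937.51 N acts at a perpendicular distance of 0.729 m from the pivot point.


tau = F * d
tau = 937.51 * 0.729
tau = 683.4448 N*m

683.4448 N*m


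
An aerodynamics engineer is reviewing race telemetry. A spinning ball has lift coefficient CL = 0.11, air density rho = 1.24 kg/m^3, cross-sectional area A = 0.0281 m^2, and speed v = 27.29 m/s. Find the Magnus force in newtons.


FM = 0.5 * CL * rho * A * v^2
FM = 0.5 * 0.11 * 1.24 * 0.0281 * 27.29^2
v^2 = 744.7441
FM = 0.5 * 0.11 * 1.24 * 0.0281 * 744.7441 = 1.4272 N

1.4272 N


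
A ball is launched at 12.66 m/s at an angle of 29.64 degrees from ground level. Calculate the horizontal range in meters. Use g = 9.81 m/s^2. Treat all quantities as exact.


R = v^2 * sin(2*theta) / g
Convert angle to radians: theta = 29.64 deg = 0.5173 rad
sin(2*theta) = sin(1.0346) = 0.8597
R = 12.66^2 * 0.8597 / 9.81
R = 160.2756 * 0.8597 / 9.81 = 14.0453 m

14.0453 m


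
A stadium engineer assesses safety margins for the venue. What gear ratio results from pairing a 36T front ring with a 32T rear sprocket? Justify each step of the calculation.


GR = front_teeth / rear_teeth
GR = 36 / 32
GR = 1.125

1.125
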